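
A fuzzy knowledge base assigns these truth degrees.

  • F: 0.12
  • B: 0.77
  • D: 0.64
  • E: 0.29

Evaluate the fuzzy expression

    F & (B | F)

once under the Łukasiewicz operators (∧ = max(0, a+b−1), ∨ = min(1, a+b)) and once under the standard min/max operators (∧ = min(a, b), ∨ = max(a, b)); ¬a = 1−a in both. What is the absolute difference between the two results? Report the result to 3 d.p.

0.110

Under Łukasiewicz:
  B | F = min(1, a+b) on (0.77, 0.12) = 0.89
  F & (B | F) = max(0, a+b−1) on (0.12, 0.89) = 0.01
  → value = 0.0100
Under standard min/max:
  B | F = max(a, b) on (0.77, 0.12) = 0.77
  F & (B | F) = min(a, b) on (0.12, 0.77) = 0.12
  → value = 0.1200
|0.0100 − 0.1200| = 0.110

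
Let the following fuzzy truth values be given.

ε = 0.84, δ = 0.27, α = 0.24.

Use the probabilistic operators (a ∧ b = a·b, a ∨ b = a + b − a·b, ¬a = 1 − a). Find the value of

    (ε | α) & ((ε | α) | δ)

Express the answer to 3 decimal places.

0.800

ε | α = a + b − a·b on (0.8400, 0.2400) = 0.8784
ε | α = a + b − a·b on (0.8400, 0.2400) = 0.8784
(ε | α) | δ = a + b − a·b on (0.8784, 0.2700) = 0.9112
(ε | α) & ((ε | α) | δ) = a·b on (0.8784, 0.9112) = 0.8004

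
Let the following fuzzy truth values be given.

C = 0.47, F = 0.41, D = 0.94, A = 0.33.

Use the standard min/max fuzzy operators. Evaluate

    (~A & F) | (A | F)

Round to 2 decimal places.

0.41

~A = 1 − 0.33 = 0.67
~A & F = min(a, b) on (0.67, 0.41) = 0.41
A | F = max(a, b) on (0.33, 0.41) = 0.41
(~A & F) | (A | F) = max(a, b) on (0.41, 0.41) = 0.41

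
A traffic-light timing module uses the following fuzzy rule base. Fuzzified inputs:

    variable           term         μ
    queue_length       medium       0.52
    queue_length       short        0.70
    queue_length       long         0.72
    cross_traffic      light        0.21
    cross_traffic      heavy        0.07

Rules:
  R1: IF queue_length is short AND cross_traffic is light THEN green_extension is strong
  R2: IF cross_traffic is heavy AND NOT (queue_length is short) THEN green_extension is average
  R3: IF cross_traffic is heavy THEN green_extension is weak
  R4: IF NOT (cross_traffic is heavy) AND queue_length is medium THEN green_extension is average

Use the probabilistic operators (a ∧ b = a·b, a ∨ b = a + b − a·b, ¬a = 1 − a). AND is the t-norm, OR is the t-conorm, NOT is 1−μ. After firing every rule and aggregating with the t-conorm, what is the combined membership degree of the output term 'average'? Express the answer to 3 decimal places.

R1: short=0.70, light=0.21; AND[a·b] → w = 0.1470
R2: heavy=0.07, ¬short=1−0.70=0.30; AND[a·b] → w = 0.0210
R3: heavy=0.07 → w = 0.0700
R4: ¬heavy=1−0.07=0.93, medium=0.52; AND[a·b] → w = 0.4836
Rules with consequent 'average': {R2, R4} → strengths 0.0210, 0.4836
Aggregate via t-conorm [a + b − a·b]: 0.4944

0.494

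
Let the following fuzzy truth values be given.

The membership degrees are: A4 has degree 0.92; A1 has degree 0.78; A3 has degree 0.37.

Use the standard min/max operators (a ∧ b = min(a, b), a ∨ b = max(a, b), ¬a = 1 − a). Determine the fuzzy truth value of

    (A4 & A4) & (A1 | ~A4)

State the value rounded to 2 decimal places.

A4 & A4 = min(a, b) on (0.92, 0.92) = 0.92
~A4 = 1 − 0.92 = 0.08
A1 | ~A4 = max(a, b) on (0.78, 0.08) = 0.78
(A4 & A4) & (A1 | ~A4) = min(a, b) on (0.92, 0.78) = 0.78

0.78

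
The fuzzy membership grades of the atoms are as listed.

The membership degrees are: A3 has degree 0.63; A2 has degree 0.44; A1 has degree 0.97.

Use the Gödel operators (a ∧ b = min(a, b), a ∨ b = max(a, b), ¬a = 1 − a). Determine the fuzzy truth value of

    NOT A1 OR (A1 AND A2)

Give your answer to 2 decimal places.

NOT A1 = 1 − 0.97 = 0.03
A1 AND A2 = min(a, b) on (0.97, 0.44) = 0.44
NOT A1 OR (A1 AND A2) = max(a, b) on (0.03, 0.44) = 0.44

0.44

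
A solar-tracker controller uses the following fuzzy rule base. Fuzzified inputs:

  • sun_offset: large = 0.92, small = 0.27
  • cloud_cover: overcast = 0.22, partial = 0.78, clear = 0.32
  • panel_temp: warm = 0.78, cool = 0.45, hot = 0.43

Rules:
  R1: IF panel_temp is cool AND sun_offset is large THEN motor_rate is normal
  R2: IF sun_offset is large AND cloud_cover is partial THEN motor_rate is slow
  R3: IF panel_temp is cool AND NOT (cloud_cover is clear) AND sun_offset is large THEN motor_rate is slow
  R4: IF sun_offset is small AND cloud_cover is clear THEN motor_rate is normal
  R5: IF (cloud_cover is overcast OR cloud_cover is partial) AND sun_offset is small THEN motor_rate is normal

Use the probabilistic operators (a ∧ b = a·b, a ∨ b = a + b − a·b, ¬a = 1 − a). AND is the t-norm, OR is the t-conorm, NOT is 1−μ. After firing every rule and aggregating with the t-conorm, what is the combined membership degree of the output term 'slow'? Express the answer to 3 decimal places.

R1: cool=0.45, large=0.92; AND[a·b] → w = 0.4140
R2: large=0.92, partial=0.78; AND[a·b] → w = 0.7176
R3: cool=0.45, ¬clear=1−0.32=0.68, large=0.92; AND[a·b] → w = 0.2815
R4: small=0.27, clear=0.32; AND[a·b] → w = 0.0864
R5: (overcast=0.22 OR partial=0.78) = 0.8284; AND[a·b] with small=0.27 → w = 0.2237
Rules with consequent 'slow': {R2, R3} → strengths 0.7176, 0.2815
Aggregate via t-conorm [a + b − a·b]: 0.7971

0.797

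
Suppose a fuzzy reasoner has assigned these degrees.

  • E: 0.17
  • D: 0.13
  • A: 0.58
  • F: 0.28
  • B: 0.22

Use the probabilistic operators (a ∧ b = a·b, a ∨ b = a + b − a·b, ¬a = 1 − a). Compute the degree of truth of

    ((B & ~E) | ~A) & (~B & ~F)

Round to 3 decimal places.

~E = 1 − 0.1700 = 0.8300
B & ~E = a·b on (0.2200, 0.8300) = 0.1826
~A = 1 − 0.5800 = 0.4200
(B & ~E) | ~A = a + b − a·b on (0.1826, 0.4200) = 0.5259
~B = 1 − 0.2200 = 0.7800
~F = 1 − 0.2800 = 0.7200
~B & ~F = a·b on (0.7800, 0.7200) = 0.5616
((B & ~E) | ~A) & (~B & ~F) = a·b on (0.5259, 0.5616) = 0.2953

0.295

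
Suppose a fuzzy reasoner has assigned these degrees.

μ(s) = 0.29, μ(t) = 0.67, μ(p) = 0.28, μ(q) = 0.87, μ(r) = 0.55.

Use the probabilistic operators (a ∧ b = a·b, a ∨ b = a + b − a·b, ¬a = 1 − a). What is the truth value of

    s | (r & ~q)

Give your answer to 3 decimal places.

0.341

~q = 1 − 0.8700 = 0.1300
r & ~q = a·b on (0.5500, 0.1300) = 0.0715
s | (r & ~q) = a + b − a·b on (0.2900, 0.0715) = 0.3408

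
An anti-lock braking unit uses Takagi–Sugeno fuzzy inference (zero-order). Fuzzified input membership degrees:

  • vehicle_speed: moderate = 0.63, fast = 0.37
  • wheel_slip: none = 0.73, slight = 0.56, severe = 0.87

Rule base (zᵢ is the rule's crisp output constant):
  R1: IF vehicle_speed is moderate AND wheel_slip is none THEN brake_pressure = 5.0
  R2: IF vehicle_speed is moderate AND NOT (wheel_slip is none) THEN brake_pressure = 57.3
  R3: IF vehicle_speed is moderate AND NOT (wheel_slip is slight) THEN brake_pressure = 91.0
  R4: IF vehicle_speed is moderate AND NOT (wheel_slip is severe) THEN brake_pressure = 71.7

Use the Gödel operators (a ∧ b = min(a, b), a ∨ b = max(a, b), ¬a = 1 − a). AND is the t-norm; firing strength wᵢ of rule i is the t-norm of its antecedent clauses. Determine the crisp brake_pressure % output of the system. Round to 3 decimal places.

46.246

R1 (z=5.0): moderate=0.63, none=0.73; AND[min(a, b)] → w = 0.63
R2 (z=57.3): moderate=0.63, ¬none=1−0.73=0.27; AND[min(a, b)] → w = 0.27
R3 (z=91.0): moderate=0.63, ¬slight=1−0.56=0.44; AND[min(a, b)] → w = 0.44
R4 (z=71.7): moderate=0.63, ¬severe=1−0.87=0.13; AND[min(a, b)] → w = 0.13
Weighted average = (0.63·5.0 + 0.27·57.3 + 0.44·91.0 + 0.13·71.7) / (0.63 + 0.27 + 0.44 + 0.13)
  = 67.9820 / 1.4700 = 46.246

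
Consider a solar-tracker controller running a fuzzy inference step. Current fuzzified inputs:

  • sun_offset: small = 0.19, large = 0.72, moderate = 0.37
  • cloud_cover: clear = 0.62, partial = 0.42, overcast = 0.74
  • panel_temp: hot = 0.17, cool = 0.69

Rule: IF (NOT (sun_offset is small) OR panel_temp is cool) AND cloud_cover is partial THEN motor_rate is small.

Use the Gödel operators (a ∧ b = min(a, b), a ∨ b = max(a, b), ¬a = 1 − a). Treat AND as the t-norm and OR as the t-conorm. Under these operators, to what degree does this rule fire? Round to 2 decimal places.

firing strength: (¬small=1−0.19=0.81 OR cool=0.69) = 0.81; AND[min(a, b)] with partial=0.42 → w = 0.42

0.42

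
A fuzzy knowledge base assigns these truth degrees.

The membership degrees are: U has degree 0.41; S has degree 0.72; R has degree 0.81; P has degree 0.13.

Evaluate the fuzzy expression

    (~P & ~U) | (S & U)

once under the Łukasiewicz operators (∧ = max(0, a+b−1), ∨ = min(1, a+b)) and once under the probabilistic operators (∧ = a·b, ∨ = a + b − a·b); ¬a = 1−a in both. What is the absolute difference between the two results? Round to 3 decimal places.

Under Łukasiewicz:
  ~P = 1 − 0.13 = 0.87
  ~U = 1 − 0.41 = 0.59
  ~P & ~U = max(0, a+b−1) on (0.87, 0.59) = 0.46
  S & U = max(0, a+b−1) on (0.72, 0.41) = 0.13
  (~P & ~U) | (S & U) = min(1, a+b) on (0.46, 0.13) = 0.59
  → value = 0.5900
Under probabilistic:
  ~P = 1 − 0.1300 = 0.8700
  ~U = 1 − 0.4100 = 0.5900
  ~P & ~U = a·b on (0.8700, 0.5900) = 0.5133
  S & U = a·b on (0.7200, 0.4100) = 0.2952
  (~P & ~U) | (S & U) = a + b − a·b on (0.5133, 0.2952) = 0.6570
  → value = 0.6570
|0.5900 − 0.6570| = 0.067

0.067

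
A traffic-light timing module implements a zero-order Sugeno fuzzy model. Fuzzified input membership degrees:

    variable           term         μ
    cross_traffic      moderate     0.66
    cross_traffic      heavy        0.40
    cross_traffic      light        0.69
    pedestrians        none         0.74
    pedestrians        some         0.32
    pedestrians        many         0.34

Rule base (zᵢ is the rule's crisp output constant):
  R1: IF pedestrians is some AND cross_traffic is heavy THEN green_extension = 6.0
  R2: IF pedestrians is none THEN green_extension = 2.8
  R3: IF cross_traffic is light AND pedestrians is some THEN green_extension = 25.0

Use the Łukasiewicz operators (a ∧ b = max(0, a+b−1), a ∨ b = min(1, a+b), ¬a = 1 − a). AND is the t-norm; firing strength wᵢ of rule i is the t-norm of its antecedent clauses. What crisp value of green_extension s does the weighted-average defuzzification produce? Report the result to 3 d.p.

R1 (z=6.0): some=0.32, heavy=0.40; AND[max(0, a+b−1)] → w = 0.00
R2 (z=2.8): none=0.74 → w = 0.74
R3 (z=25.0): light=0.69, some=0.32; AND[max(0, a+b−1)] → w = 0.01
Weighted average = (0.00·6.0 + 0.74·2.8 + 0.01·25.0) / (0.00 + 0.74 + 0.01)
  = 2.3220 / 0.7500 = 3.096

3.096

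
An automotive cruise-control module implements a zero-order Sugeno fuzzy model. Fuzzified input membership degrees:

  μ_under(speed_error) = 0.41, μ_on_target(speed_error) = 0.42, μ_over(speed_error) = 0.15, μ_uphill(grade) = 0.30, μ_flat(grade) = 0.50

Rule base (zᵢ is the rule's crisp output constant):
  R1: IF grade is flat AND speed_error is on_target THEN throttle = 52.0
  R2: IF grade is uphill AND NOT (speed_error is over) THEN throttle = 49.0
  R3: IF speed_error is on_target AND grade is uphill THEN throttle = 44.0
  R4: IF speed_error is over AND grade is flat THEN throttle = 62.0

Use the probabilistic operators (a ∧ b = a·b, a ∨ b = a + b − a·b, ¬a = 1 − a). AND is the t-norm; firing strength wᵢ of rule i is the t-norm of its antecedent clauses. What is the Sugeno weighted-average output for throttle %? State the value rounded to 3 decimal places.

50.464

R1 (z=52.0): flat=0.50, on_target=0.42; AND[a·b] → w = 0.2100
R2 (z=49.0): uphill=0.30, ¬over=1−0.15=0.85; AND[a·b] → w = 0.2550
R3 (z=44.0): on_target=0.42, uphill=0.30; AND[a·b] → w = 0.1260
R4 (z=62.0): over=0.15, flat=0.50; AND[a·b] → w = 0.0750
Weighted average = (0.2100·52.0 + 0.2550·49.0 + 0.1260·44.0 + 0.0750·62.0) / (0.2100 + 0.2550 + 0.1260 + 0.0750)
  = 33.6090 / 0.6660 = 50.464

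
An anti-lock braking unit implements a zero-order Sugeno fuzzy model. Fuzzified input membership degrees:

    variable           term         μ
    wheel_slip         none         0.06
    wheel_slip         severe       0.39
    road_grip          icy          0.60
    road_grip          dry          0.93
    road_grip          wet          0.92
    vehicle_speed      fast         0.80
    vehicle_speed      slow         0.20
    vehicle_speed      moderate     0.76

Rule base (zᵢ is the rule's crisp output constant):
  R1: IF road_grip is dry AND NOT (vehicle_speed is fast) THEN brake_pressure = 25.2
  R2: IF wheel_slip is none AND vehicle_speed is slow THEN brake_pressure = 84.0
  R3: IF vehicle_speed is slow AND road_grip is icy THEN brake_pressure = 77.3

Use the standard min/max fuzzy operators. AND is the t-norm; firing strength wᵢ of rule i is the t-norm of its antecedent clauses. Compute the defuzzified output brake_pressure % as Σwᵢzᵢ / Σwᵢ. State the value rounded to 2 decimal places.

R1 (z=25.2): dry=0.93, ¬fast=1−0.80=0.20; AND[min(a, b)] → w = 0.20
R2 (z=84.0): none=0.06, slow=0.20; AND[min(a, b)] → w = 0.06
R3 (z=77.3): slow=0.20, icy=0.60; AND[min(a, b)] → w = 0.20
Weighted average = (0.20·25.2 + 0.06·84.0 + 0.20·77.3) / (0.20 + 0.06 + 0.20)
  = 25.5400 / 0.4600 = 55.52

55.52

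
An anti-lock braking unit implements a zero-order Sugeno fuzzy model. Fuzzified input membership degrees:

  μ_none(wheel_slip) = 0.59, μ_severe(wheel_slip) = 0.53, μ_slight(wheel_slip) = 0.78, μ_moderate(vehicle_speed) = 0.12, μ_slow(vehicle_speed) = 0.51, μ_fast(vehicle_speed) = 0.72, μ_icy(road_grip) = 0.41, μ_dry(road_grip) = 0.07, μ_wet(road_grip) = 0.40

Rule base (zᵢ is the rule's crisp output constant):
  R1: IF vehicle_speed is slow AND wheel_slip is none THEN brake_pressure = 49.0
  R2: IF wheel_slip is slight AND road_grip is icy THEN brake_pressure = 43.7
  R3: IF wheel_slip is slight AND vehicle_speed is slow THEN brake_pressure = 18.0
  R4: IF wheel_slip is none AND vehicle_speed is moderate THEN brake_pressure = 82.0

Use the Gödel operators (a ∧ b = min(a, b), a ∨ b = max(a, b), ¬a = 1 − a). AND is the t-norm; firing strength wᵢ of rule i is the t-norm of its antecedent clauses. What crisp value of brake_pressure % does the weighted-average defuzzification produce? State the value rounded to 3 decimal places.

39.953

R1 (z=49.0): slow=0.51, none=0.59; AND[min(a, b)] → w = 0.51
R2 (z=43.7): slight=0.78, icy=0.41; AND[min(a, b)] → w = 0.41
R3 (z=18.0): slight=0.78, slow=0.51; AND[min(a, b)] → w = 0.51
R4 (z=82.0): none=0.59, moderate=0.12; AND[min(a, b)] → w = 0.12
Weighted average = (0.51·49.0 + 0.41·43.7 + 0.51·18.0 + 0.12·82.0) / (0.51 + 0.41 + 0.51 + 0.12)
  = 61.9270 / 1.5500 = 39.953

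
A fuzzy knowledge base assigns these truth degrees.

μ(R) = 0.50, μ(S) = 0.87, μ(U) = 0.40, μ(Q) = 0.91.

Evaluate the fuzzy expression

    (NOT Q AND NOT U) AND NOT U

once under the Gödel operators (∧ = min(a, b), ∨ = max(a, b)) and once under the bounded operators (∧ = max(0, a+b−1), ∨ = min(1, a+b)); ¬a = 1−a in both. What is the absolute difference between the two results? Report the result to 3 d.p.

Under Gödel:
  NOT Q = 1 − 0.91 = 0.09
  NOT U = 1 − 0.40 = 0.60
  NOT Q AND NOT U = min(a, b) on (0.09, 0.60) = 0.09
  NOT U = 1 − 0.40 = 0.60
  (NOT Q AND NOT U) AND NOT U = min(a, b) on (0.09, 0.60) = 0.09
  → value = 0.0900
Under bounded:
  NOT Q = 1 − 0.91 = 0.09
  NOT U = 1 − 0.40 = 0.60
  NOT Q AND NOT U = max(0, a+b−1) on (0.09, 0.60) = 0.00
  NOT U = 1 − 0.40 = 0.60
  (NOT Q AND NOT U) AND NOT U = max(0, a+b−1) on (0.00, 0.60) = 0.00
  → value = 0.0000
|0.0900 − 0.0000| = 0.090

0.090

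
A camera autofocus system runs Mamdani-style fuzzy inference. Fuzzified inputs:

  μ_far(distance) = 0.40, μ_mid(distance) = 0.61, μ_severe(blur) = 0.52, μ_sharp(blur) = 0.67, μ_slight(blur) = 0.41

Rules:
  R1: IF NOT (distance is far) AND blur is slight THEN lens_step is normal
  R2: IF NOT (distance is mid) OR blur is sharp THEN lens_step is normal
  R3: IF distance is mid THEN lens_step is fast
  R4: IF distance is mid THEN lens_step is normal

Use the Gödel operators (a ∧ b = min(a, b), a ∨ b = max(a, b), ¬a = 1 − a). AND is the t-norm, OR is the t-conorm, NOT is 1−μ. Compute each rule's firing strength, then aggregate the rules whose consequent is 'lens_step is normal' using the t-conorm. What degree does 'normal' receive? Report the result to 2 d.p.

R1: ¬far=1−0.40=0.60, slight=0.41; AND[min(a, b)] → w = 0.41
R2: ¬mid=1−0.61=0.39, sharp=0.67; OR[max(a, b)] → w = 0.67
R3: mid=0.61 → w = 0.61
R4: mid=0.61 → w = 0.61
Rules with consequent 'normal': {R1, R2, R4} → strengths 0.41, 0.67, 0.61
Aggregate via t-conorm [max(a, b)]: 0.67

0.67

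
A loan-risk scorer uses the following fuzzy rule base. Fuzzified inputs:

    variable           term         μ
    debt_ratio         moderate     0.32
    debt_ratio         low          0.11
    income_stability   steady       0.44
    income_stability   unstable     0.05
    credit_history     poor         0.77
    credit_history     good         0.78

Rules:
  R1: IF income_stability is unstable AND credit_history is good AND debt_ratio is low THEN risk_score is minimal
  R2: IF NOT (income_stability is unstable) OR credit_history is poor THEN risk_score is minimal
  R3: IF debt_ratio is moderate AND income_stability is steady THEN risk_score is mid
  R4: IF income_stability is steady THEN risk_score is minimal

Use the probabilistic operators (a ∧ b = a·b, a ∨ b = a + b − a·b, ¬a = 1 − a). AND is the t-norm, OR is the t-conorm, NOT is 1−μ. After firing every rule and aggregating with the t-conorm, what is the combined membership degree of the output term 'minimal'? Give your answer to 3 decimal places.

0.994

R1: unstable=0.05, good=0.78, low=0.11; AND[a·b] → w = 0.0043
R2: ¬unstable=1−0.05=0.95, poor=0.77; OR[a + b − a·b] → w = 0.9885
R3: moderate=0.32, steady=0.44; AND[a·b] → w = 0.1408
R4: steady=0.44 → w = 0.4400
Rules with consequent 'minimal': {R1, R2, R4} → strengths 0.0043, 0.9885, 0.4400
Aggregate via t-conorm [a + b − a·b]: 0.9936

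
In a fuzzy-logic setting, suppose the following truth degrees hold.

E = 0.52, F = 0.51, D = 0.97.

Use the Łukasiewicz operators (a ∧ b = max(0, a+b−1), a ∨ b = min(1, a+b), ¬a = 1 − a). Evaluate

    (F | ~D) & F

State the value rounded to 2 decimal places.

~D = 1 − 0.97 = 0.03
F | ~D = min(1, a+b) on (0.51, 0.03) = 0.54
(F | ~D) & F = max(0, a+b−1) on (0.54, 0.51) = 0.05

0.05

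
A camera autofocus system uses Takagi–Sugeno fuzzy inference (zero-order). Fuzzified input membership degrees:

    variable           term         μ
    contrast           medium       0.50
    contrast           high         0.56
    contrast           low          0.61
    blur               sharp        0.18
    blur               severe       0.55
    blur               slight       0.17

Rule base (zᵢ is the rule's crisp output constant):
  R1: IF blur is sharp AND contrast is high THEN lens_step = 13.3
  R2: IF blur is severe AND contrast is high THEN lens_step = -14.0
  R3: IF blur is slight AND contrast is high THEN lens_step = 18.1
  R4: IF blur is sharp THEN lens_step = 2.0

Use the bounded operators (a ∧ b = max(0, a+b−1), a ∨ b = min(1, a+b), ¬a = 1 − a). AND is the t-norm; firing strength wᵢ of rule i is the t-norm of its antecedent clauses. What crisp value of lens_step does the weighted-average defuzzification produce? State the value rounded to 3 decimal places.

-4.069

R1 (z=13.3): sharp=0.18, high=0.56; AND[max(0, a+b−1)] → w = 0.00
R2 (z=-14.0): severe=0.55, high=0.56; AND[max(0, a+b−1)] → w = 0.11
R3 (z=18.1): slight=0.17, high=0.56; AND[max(0, a+b−1)] → w = 0.00
R4 (z=2.0): sharp=0.18 → w = 0.18
Weighted average = (0.00·13.3 + 0.11·-14.0 + 0.00·18.1 + 0.18·2.0) / (0.00 + 0.11 + 0.00 + 0.18)
  = -1.1800 / 0.2900 = -4.069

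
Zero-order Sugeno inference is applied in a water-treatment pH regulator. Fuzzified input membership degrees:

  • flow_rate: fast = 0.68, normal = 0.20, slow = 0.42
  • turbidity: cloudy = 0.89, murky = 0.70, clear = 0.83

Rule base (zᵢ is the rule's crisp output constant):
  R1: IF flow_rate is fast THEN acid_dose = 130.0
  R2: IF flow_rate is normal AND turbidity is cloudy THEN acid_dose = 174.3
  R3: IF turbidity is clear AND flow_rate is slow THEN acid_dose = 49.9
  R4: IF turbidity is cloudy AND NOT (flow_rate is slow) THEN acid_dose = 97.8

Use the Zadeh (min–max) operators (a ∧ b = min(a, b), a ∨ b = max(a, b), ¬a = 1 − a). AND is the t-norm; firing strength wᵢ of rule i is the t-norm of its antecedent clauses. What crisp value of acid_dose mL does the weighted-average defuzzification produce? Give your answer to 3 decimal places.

R1 (z=130.0): fast=0.68 → w = 0.68
R2 (z=174.3): normal=0.20, cloudy=0.89; AND[min(a, b)] → w = 0.20
R3 (z=49.9): clear=0.83, slow=0.42; AND[min(a, b)] → w = 0.42
R4 (z=97.8): cloudy=0.89, ¬slow=1−0.42=0.58; AND[min(a, b)] → w = 0.58
Weighted average = (0.68·130.0 + 0.20·174.3 + 0.42·49.9 + 0.58·97.8) / (0.68 + 0.20 + 0.42 + 0.58)
  = 200.9420 / 1.8800 = 106.884

106.884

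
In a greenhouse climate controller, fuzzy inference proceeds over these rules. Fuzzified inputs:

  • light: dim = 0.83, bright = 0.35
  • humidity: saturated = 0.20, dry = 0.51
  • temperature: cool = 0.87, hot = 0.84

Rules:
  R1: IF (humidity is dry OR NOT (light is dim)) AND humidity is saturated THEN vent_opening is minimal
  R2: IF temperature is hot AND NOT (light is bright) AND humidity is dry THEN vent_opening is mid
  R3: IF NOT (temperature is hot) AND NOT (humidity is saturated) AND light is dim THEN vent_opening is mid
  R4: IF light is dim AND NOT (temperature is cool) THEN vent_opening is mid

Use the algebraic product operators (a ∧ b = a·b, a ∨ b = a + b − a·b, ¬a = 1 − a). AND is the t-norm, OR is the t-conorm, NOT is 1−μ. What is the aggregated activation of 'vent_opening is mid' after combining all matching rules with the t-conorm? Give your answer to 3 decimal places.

0.425

R1: (dry=0.51 OR ¬dim=1−0.83=0.17) = 0.5933; AND[a·b] with saturated=0.20 → w = 0.1187
R2: hot=0.84, ¬bright=1−0.35=0.65, dry=0.51; AND[a·b] → w = 0.2785
R3: ¬hot=1−0.84=0.16, ¬saturated=1−0.20=0.80, dim=0.83; AND[a·b] → w = 0.1062
R4: dim=0.83, ¬cool=1−0.87=0.13; AND[a·b] → w = 0.1079
Rules with consequent 'mid': {R2, R3, R4} → strengths 0.2785, 0.1062, 0.1079
Aggregate via t-conorm [a + b − a·b]: 0.4247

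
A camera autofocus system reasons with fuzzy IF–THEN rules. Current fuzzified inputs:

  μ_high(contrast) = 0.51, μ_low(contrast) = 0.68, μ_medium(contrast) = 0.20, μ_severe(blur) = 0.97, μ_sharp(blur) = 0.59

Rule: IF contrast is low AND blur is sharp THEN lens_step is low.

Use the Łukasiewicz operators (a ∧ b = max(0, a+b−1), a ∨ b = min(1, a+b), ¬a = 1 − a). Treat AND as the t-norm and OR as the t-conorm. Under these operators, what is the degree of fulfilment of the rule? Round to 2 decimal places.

0.27

firing strength: low=0.68, sharp=0.59; AND[max(0, a+b−1)] → w = 0.27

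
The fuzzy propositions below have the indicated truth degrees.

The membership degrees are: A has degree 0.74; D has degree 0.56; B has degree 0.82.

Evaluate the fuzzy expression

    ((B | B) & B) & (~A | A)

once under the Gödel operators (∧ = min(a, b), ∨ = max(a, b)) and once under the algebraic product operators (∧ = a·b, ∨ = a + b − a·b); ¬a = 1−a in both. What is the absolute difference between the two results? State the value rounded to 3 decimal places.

0.099

Under Gödel:
  B | B = max(a, b) on (0.82, 0.82) = 0.82
  (B | B) & B = min(a, b) on (0.82, 0.82) = 0.82
  ~A = 1 − 0.74 = 0.26
  ~A | A = max(a, b) on (0.26, 0.74) = 0.74
  ((B | B) & B) & (~A | A) = min(a, b) on (0.82, 0.74) = 0.74
  → value = 0.7400
Under algebraic product:
  B | B = a + b − a·b on (0.8200, 0.8200) = 0.9676
  (B | B) & B = a·b on (0.9676, 0.8200) = 0.7934
  ~A = 1 − 0.7400 = 0.2600
  ~A | A = a + b − a·b on (0.2600, 0.7400) = 0.8076
  ((B | B) & B) & (~A | A) = a·b on (0.7934, 0.8076) = 0.6408
  → value = 0.6408
|0.7400 − 0.6408| = 0.099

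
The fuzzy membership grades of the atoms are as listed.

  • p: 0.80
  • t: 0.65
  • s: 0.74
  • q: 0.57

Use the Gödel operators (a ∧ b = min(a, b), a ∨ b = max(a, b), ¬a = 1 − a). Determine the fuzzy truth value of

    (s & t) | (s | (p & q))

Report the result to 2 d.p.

0.74

s & t = min(a, b) on (0.74, 0.65) = 0.65
p & q = min(a, b) on (0.80, 0.57) = 0.57
s | (p & q) = max(a, b) on (0.74, 0.57) = 0.74
(s & t) | (s | (p & q)) = max(a, b) on (0.65, 0.74) = 0.74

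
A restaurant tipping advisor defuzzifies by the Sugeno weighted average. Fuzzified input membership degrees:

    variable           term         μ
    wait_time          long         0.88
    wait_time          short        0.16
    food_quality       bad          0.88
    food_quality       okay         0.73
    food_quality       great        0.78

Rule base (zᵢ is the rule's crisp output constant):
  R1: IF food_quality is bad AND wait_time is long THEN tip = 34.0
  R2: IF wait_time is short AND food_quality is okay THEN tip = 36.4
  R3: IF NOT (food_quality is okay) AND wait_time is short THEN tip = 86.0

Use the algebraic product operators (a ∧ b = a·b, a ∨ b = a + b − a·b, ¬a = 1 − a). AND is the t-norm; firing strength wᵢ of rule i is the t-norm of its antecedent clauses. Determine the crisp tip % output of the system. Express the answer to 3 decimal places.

36.704

R1 (z=34.0): bad=0.88, long=0.88; AND[a·b] → w = 0.7744
R2 (z=36.4): short=0.16, okay=0.73; AND[a·b] → w = 0.1168
R3 (z=86.0): ¬okay=1−0.73=0.27, short=0.16; AND[a·b] → w = 0.0432
Weighted average = (0.7744·34.0 + 0.1168·36.4 + 0.0432·86.0) / (0.7744 + 0.1168 + 0.0432)
  = 34.2963 / 0.9344 = 36.704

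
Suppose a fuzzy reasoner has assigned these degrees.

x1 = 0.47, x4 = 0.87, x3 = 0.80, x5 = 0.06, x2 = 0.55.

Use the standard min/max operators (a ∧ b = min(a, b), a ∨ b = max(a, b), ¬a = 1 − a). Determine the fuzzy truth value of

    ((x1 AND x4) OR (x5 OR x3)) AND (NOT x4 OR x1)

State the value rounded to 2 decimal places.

x1 AND x4 = min(a, b) on (0.47, 0.87) = 0.47
x5 OR x3 = max(a, b) on (0.06, 0.80) = 0.80
(x1 AND x4) OR (x5 OR x3) = max(a, b) on (0.47, 0.80) = 0.80
NOT x4 = 1 − 0.87 = 0.13
NOT x4 OR x1 = max(a, b) on (0.13, 0.47) = 0.47
((x1 AND x4) OR (x5 OR x3)) AND (NOT x4 OR x1) = min(a, b) on (0.80, 0.47) = 0.47

0.47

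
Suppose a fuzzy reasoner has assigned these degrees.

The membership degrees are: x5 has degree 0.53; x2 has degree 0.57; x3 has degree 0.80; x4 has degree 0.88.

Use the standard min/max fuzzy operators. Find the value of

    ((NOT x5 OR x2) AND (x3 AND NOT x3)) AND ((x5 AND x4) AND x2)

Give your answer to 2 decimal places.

NOT x5 = 1 − 0.53 = 0.47
NOT x5 OR x2 = max(a, b) on (0.47, 0.57) = 0.57
NOT x3 = 1 − 0.80 = 0.20
x3 AND NOT x3 = min(a, b) on (0.80, 0.20) = 0.20
(NOT x5 OR x2) AND (x3 AND NOT x3) = min(a, b) on (0.57, 0.20) = 0.20
x5 AND x4 = min(a, b) on (0.53, 0.88) = 0.53
(x5 AND x4) AND x2 = min(a, b) on (0.53, 0.57) = 0.53
((NOT x5 OR x2) AND (x3 AND NOT x3)) AND ((x5 AND x4) AND x2) = min(a, b) on (0.20, 0.53) = 0.20

0.20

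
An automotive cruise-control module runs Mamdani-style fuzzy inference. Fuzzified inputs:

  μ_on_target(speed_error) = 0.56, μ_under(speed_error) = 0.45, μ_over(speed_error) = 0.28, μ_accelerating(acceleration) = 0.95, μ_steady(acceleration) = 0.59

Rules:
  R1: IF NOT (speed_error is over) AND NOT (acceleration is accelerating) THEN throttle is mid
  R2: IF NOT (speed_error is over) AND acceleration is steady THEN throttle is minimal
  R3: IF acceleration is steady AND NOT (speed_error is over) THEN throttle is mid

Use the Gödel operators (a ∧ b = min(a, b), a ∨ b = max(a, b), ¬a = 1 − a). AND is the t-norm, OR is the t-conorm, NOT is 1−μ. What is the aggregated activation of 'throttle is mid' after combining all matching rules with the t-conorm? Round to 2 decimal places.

R1: ¬over=1−0.28=0.72, ¬accelerating=1−0.95=0.05; AND[min(a, b)] → w = 0.05
R2: ¬over=1−0.28=0.72, steady=0.59; AND[min(a, b)] → w = 0.59
R3: steady=0.59, ¬over=1−0.28=0.72; AND[min(a, b)] → w = 0.59
Rules with consequent 'mid': {R1, R3} → strengths 0.05, 0.59
Aggregate via t-conorm [max(a, b)]: 0.59

0.59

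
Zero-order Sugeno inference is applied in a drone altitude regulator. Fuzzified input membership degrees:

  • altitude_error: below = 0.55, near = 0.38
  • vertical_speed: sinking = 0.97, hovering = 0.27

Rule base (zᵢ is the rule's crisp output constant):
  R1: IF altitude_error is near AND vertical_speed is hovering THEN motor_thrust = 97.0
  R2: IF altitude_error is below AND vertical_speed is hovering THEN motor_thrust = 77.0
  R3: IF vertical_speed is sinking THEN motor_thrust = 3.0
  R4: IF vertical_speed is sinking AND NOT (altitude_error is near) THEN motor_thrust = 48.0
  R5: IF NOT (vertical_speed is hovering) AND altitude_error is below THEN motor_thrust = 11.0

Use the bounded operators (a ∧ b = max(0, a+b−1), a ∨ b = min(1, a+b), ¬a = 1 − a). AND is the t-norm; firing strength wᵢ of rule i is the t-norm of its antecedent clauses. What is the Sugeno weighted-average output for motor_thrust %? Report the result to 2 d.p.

18.65

R1 (z=97.0): near=0.38, hovering=0.27; AND[max(0, a+b−1)] → w = 0.00
R2 (z=77.0): below=0.55, hovering=0.27; AND[max(0, a+b−1)] → w = 0.00
R3 (z=3.0): sinking=0.97 → w = 0.97
R4 (z=48.0): sinking=0.97, ¬near=1−0.38=0.62; AND[max(0, a+b−1)] → w = 0.59
R5 (z=11.0): ¬hovering=1−0.27=0.73, below=0.55; AND[max(0, a+b−1)] → w = 0.28
Weighted average = (0.00·97.0 + 0.00·77.0 + 0.97·3.0 + 0.59·48.0 + 0.28·11.0) / (0.00 + 0.00 + 0.97 + 0.59 + 0.28)
  = 34.3100 / 1.8400 = 18.65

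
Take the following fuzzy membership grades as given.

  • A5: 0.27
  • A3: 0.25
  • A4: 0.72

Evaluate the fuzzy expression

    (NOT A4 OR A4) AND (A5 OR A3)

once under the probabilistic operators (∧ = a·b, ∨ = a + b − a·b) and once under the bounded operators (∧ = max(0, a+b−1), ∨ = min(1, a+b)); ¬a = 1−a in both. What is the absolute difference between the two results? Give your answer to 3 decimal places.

Under probabilistic:
  NOT A4 = 1 − 0.7200 = 0.2800
  NOT A4 OR A4 = a + b − a·b on (0.2800, 0.7200) = 0.7984
  A5 OR A3 = a + b − a·b on (0.2700, 0.2500) = 0.4525
  (NOT A4 OR A4) AND (A5 OR A3) = a·b on (0.7984, 0.4525) = 0.3613
  → value = 0.3613
Under bounded:
  NOT A4 = 1 − 0.72 = 0.28
  NOT A4 OR A4 = min(1, a+b) on (0.28, 0.72) = 1.00
  A5 OR A3 = min(1, a+b) on (0.27, 0.25) = 0.52
  (NOT A4 OR A4) AND (A5 OR A3) = max(0, a+b−1) on (1.00, 0.52) = 0.52
  → value = 0.5200
|0.3613 − 0.5200| = 0.159

0.159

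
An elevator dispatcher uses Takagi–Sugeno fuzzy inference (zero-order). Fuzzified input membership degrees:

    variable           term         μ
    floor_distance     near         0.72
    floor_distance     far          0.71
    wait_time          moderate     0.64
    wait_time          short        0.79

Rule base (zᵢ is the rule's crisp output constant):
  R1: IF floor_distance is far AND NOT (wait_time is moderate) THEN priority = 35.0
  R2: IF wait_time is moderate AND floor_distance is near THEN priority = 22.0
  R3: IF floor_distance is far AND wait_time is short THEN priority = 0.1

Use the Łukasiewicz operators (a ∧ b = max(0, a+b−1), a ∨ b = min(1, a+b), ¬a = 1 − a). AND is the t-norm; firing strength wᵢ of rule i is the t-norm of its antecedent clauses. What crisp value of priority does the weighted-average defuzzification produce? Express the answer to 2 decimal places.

11.20

R1 (z=35.0): far=0.71, ¬moderate=1−0.64=0.36; AND[max(0, a+b−1)] → w = 0.07
R2 (z=22.0): moderate=0.64, near=0.72; AND[max(0, a+b−1)] → w = 0.36
R3 (z=0.1): far=0.71, short=0.79; AND[max(0, a+b−1)] → w = 0.50
Weighted average = (0.07·35.0 + 0.36·22.0 + 0.50·0.1) / (0.07 + 0.36 + 0.50)
  = 10.4200 / 0.9300 = 11.20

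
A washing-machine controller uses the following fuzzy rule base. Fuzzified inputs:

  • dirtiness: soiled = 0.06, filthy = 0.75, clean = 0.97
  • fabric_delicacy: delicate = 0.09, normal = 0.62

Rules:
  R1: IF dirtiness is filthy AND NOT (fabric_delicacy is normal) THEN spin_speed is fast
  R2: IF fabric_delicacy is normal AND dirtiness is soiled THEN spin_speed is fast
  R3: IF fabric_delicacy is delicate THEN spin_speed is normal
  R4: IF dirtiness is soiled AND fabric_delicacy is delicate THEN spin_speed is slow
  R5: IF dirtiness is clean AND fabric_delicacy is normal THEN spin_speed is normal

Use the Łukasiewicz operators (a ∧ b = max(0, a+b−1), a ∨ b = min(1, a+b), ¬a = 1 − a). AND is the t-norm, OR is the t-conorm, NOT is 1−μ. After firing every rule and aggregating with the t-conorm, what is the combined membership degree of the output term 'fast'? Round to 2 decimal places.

0.13

R1: filthy=0.75, ¬normal=1−0.62=0.38; AND[max(0, a+b−1)] → w = 0.13
R2: normal=0.62, soiled=0.06; AND[max(0, a+b−1)] → w = 0.00
R3: delicate=0.09 → w = 0.09
R4: soiled=0.06, delicate=0.09; AND[max(0, a+b−1)] → w = 0.00
R5: clean=0.97, normal=0.62; AND[max(0, a+b−1)] → w = 0.59
Rules with consequent 'fast': {R1, R2} → strengths 0.13, 0.00
Aggregate via t-conorm [min(1, a+b)]: 0.13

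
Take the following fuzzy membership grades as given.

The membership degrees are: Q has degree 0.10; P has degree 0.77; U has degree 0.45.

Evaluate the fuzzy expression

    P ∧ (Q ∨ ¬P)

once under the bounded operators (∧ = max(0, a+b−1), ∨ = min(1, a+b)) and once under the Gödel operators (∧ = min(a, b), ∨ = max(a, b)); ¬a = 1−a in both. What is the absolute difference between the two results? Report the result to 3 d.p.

Under bounded:
  ¬P = 1 − 0.77 = 0.23
  Q ∨ ¬P = min(1, a+b) on (0.10, 0.23) = 0.33
  P ∧ (Q ∨ ¬P) = max(0, a+b−1) on (0.77, 0.33) = 0.10
  → value = 0.1000
Under Gödel:
  ¬P = 1 − 0.77 = 0.23
  Q ∨ ¬P = max(a, b) on (0.10, 0.23) = 0.23
  P ∧ (Q ∨ ¬P) = min(a, b) on (0.77, 0.23) = 0.23
  → value = 0.2300
|0.1000 − 0.2300| = 0.130

0.130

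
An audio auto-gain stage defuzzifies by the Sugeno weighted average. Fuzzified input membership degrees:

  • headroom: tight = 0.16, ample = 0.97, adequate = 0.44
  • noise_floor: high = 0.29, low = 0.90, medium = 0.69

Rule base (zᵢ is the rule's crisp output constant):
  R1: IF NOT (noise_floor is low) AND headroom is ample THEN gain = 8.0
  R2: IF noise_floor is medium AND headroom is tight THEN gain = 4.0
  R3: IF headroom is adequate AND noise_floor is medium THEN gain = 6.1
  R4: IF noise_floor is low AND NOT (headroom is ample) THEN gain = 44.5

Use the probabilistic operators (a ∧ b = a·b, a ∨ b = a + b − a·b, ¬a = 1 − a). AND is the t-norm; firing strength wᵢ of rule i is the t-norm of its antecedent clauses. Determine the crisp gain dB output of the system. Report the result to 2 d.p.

R1 (z=8.0): ¬low=1−0.90=0.10, ample=0.97; AND[a·b] → w = 0.0970
R2 (z=4.0): medium=0.69, tight=0.16; AND[a·b] → w = 0.1104
R3 (z=6.1): adequate=0.44, medium=0.69; AND[a·b] → w = 0.3036
R4 (z=44.5): low=0.90, ¬ample=1−0.97=0.03; AND[a·b] → w = 0.0270
Weighted average = (0.0970·8.0 + 0.1104·4.0 + 0.3036·6.1 + 0.0270·44.5) / (0.0970 + 0.1104 + 0.3036 + 0.0270)
  = 4.2711 / 0.5380 = 7.94

7.94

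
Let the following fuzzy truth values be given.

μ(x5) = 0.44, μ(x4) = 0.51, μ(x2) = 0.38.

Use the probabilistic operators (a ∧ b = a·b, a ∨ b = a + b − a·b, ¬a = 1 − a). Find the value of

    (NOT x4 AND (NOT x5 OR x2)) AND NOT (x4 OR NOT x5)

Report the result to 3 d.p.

0.077

NOT x4 = 1 − 0.5100 = 0.4900
NOT x5 = 1 − 0.4400 = 0.5600
NOT x5 OR x2 = a + b − a·b on (0.5600, 0.3800) = 0.7272
NOT x4 AND (NOT x5 OR x2) = a·b on (0.4900, 0.7272) = 0.3563
NOT x5 = 1 − 0.4400 = 0.5600
x4 OR NOT x5 = a + b − a·b on (0.5100, 0.5600) = 0.7844
NOT (x4 OR NOT x5) = 1 − 0.7844 = 0.2156
(NOT x4 AND (NOT x5 OR x2)) AND NOT (x4 OR NOT x5) = a·b on (0.3563, 0.2156) = 0.0768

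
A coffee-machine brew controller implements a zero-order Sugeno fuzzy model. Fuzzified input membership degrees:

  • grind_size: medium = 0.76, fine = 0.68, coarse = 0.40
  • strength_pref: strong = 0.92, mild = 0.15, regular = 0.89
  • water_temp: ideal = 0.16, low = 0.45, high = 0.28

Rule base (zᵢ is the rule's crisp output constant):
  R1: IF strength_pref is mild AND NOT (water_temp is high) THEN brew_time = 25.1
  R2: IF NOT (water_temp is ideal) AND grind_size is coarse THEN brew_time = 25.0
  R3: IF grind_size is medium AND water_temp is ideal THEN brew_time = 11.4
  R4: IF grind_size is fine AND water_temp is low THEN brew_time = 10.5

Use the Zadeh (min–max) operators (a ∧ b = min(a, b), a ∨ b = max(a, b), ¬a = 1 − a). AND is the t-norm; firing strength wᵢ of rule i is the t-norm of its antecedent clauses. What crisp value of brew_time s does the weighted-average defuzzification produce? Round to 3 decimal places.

R1 (z=25.1): mild=0.15, ¬high=1−0.28=0.72; AND[min(a, b)] → w = 0.15
R2 (z=25.0): ¬ideal=1−0.16=0.84, coarse=0.40; AND[min(a, b)] → w = 0.40
R3 (z=11.4): medium=0.76, ideal=0.16; AND[min(a, b)] → w = 0.16
R4 (z=10.5): fine=0.68, low=0.45; AND[min(a, b)] → w = 0.45
Weighted average = (0.15·25.1 + 0.40·25.0 + 0.16·11.4 + 0.45·10.5) / (0.15 + 0.40 + 0.16 + 0.45)
  = 20.3140 / 1.1600 = 17.512

17.512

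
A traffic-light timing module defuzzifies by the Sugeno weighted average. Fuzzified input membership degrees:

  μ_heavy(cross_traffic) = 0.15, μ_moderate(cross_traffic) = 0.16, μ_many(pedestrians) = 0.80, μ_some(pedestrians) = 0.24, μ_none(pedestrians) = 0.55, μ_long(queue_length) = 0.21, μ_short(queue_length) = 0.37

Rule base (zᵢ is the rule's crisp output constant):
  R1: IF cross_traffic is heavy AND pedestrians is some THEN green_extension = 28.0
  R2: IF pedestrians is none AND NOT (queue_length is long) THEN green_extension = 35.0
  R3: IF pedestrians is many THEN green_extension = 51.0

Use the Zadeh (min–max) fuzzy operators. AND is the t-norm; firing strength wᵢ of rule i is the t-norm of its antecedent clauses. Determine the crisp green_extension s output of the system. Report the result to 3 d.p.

R1 (z=28.0): heavy=0.15, some=0.24; AND[min(a, b)] → w = 0.15
R2 (z=35.0): none=0.55, ¬long=1−0.21=0.79; AND[min(a, b)] → w = 0.55
R3 (z=51.0): many=0.80 → w = 0.80
Weighted average = (0.15·28.0 + 0.55·35.0 + 0.80·51.0) / (0.15 + 0.55 + 0.80)
  = 64.2500 / 1.5000 = 42.833

42.833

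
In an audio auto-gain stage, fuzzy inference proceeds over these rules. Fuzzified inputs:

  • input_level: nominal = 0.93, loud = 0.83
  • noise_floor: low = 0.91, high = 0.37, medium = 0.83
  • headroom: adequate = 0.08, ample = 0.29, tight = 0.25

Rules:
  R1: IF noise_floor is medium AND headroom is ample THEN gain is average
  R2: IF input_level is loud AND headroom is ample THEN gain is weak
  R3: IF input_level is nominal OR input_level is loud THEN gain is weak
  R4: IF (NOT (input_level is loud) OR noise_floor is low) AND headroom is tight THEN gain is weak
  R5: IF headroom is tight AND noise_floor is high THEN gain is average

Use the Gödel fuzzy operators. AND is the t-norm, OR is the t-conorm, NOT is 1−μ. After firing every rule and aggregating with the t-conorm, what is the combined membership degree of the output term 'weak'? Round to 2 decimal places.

R1: medium=0.83, ample=0.29; AND[min(a, b)] → w = 0.29
R2: loud=0.83, ample=0.29; AND[min(a, b)] → w = 0.29
R3: nominal=0.93, loud=0.83; OR[max(a, b)] → w = 0.93
R4: (¬loud=1−0.83=0.17 OR low=0.91) = 0.91; AND[min(a, b)] with tight=0.25 → w = 0.25
R5: tight=0.25, high=0.37; AND[min(a, b)] → w = 0.25
Rules with consequent 'weak': {R2, R3, R4} → strengths 0.29, 0.93, 0.25
Aggregate via t-conorm [max(a, b)]: 0.93

0.93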